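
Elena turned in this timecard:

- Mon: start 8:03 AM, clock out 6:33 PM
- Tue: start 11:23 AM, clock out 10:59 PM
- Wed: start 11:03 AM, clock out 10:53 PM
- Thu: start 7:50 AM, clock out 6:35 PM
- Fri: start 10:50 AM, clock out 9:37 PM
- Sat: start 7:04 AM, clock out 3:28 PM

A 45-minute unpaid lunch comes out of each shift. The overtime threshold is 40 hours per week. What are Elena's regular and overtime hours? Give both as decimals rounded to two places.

Regular 40.00 hours, overtime 19.37 hours

Mon: 8:03 AM–6:33 PM = 10 h 30 min; less 45 min break → 9 h 45 min
Tue: 11:23 AM–10:59 PM = 11 h 36 min; less 45 min break → 10 h 51 min
Wed: 11:03 AM–10:53 PM = 11 h 50 min; less 45 min break → 11 h 5 min
Thu: 7:50 AM–6:35 PM = 10 h 45 min; less 45 min break → 10 h 0 min
Fri: 10:50 AM–9:37 PM = 10 h 47 min; less 45 min break → 10 h 2 min
Sat: 7:04 AM–3:28 PM = 8 h 24 min; less 45 min break → 7 h 39 min
Total worked: 59 h 22 min = 59.37 h.
Threshold 40 h → overtime 19 h 22 min, regular 40 h 0 min.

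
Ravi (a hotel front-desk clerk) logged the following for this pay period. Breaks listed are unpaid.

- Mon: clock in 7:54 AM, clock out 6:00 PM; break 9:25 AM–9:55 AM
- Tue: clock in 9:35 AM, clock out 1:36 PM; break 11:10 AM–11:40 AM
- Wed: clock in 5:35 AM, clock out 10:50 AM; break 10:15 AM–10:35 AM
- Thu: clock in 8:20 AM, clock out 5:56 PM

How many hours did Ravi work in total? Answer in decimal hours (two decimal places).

27.63 hours

Mon: 7:54 AM–6:00 PM = 10 h 6 min; less 30 min break → 9 h 36 min
Tue: 9:35 AM–1:36 PM = 4 h 1 min; less 30 min break → 3 h 31 min
Wed: 5:35 AM–10:50 AM = 5 h 15 min; less 20 min break → 4 h 55 min
Thu: 8:20 AM–5:56 PM = 9 h 36 min
Total: 9 h 36 min + 3 h 31 min + 4 h 55 min + 9 h 36 min = 27 h 38 min.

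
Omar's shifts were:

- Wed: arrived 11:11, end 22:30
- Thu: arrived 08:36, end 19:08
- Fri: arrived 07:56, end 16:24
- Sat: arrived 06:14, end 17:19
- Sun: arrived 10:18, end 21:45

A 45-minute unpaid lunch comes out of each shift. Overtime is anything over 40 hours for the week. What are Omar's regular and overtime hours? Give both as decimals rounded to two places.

Wed: 11:11–22:30 = 11 h 19 min; less 45 min break → 10 h 34 min
Thu: 08:36–19:08 = 10 h 32 min; less 45 min break → 9 h 47 min
Fri: 07:56–16:24 = 8 h 28 min; less 45 min break → 7 h 43 min
Sat: 06:14–17:19 = 11 h 5 min; less 45 min break → 10 h 20 min
Sun: 10:18–21:45 = 11 h 27 min; less 45 min break → 10 h 42 min
Total worked: 49 h 6 min = 49.10 h.
Threshold 40 h → overtime 9 h 6 min, regular 40 h 0 min.

Regular 40.00 hours, overtime 9.10 hours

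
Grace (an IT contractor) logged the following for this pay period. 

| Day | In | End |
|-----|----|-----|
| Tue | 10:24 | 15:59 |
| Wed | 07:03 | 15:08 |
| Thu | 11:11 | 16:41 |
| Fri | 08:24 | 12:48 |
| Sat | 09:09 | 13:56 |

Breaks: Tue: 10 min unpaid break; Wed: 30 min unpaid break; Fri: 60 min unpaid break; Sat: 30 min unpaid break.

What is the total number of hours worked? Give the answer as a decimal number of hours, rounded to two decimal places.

Tue: 10:24–15:59 = 5 h 35 min; less 10 min break → 5 h 25 min
Wed: 07:03–15:08 = 8 h 5 min; less 30 min break → 7 h 35 min
Thu: 11:11–16:41 = 5 h 30 min
Fri: 08:24–12:48 = 4 h 24 min; less 60 min break → 3 h 24 min
Sat: 09:09–13:56 = 4 h 47 min; less 30 min break → 4 h 17 min
Total: 5 h 25 min + 7 h 35 min + 5 h 30 min + 3 h 24 min + 4 h 17 min = 26 h 11 min.

26.18 hours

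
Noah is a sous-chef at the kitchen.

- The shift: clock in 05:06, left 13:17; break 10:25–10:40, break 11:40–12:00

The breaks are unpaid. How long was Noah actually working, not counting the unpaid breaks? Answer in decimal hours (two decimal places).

The shift: 05:06–13:17 = 8 h 11 min; less 35 min break → 7 h 36 min

7.60 hours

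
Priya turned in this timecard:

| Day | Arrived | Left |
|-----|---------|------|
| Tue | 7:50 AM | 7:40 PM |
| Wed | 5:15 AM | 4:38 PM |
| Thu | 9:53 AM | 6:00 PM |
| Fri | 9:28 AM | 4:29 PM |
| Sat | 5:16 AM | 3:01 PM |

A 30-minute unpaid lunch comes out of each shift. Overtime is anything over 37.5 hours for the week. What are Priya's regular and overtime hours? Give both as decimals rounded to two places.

Regular 37.50 hours, overtime 8.10 hours

Tue: 7:50 AM–7:40 PM = 11 h 50 min; less 30 min break → 11 h 20 min
Wed: 5:15 AM–4:38 PM = 11 h 23 min; less 30 min break → 10 h 53 min
Thu: 9:53 AM–6:00 PM = 8 h 7 min; less 30 min break → 7 h 37 min
Fri: 9:28 AM–4:29 PM = 7 h 1 min; less 30 min break → 6 h 31 min
Sat: 5:16 AM–3:01 PM = 9 h 45 min; less 30 min break → 9 h 15 min
Total worked: 45 h 36 min = 45.60 h.
Threshold 37.5 h → overtime 8 h 6 min, regular 37 h 30 min.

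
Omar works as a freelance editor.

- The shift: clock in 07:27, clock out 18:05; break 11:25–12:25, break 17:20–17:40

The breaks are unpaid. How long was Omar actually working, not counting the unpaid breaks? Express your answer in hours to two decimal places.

The shift: 07:27–18:05 = 10 h 38 min; less 80 min break → 9 h 18 min

9.30 hours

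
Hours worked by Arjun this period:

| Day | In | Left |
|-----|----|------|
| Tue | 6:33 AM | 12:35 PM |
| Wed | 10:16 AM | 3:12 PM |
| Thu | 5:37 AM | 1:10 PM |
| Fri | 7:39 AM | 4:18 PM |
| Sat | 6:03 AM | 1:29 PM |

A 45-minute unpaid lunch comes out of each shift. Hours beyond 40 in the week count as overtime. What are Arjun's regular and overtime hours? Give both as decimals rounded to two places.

Regular 30.85 hours, overtime 0.00 hours

Tue: 6:33 AM–12:35 PM = 6 h 2 min; less 45 min break → 5 h 17 min
Wed: 10:16 AM–3:12 PM = 4 h 56 min; less 45 min break → 4 h 11 min
Thu: 5:37 AM–1:10 PM = 7 h 33 min; less 45 min break → 6 h 48 min
Fri: 7:39 AM–4:18 PM = 8 h 39 min; less 45 min break → 7 h 54 min
Sat: 6:03 AM–1:29 PM = 7 h 26 min; less 45 min break → 6 h 41 min
Total worked: 30 h 51 min = 30.85 h.
Threshold 40 h → overtime 0 h 0 min, regular 30 h 51 min.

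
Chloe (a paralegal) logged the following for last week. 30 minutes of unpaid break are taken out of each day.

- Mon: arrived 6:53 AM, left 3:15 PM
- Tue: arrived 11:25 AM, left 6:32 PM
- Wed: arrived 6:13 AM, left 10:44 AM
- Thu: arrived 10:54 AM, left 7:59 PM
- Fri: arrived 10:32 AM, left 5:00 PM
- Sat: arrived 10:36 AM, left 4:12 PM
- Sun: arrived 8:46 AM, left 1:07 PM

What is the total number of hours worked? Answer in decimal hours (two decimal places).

42.00 hours

Mon: 6:53 AM–3:15 PM = 8 h 22 min; less 30 min break → 7 h 52 min
Tue: 11:25 AM–6:32 PM = 7 h 7 min; less 30 min break → 6 h 37 min
Wed: 6:13 AM–10:44 AM = 4 h 31 min; less 30 min break → 4 h 1 min
Thu: 10:54 AM–7:59 PM = 9 h 5 min; less 30 min break → 8 h 35 min
Fri: 10:32 AM–5:00 PM = 6 h 28 min; less 30 min break → 5 h 58 min
Sat: 10:36 AM–4:12 PM = 5 h 36 min; less 30 min break → 5 h 6 min
Sun: 8:46 AM–1:07 PM = 4 h 21 min; less 30 min break → 3 h 51 min
Total: 7 h 52 min + 6 h 37 min + 4 h 1 min + 8 h 35 min + 5 h 58 min + 5 h 6 min + 3 h 51 min = 42 h 0 min.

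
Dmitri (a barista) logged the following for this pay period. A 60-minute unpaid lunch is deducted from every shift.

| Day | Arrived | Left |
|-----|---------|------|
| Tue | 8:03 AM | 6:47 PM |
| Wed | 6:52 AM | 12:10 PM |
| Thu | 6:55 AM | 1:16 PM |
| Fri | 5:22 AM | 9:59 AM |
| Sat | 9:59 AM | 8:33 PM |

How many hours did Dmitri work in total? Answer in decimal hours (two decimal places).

32.57 hours

Tue: 8:03 AM–6:47 PM = 10 h 44 min; less 60 min break → 9 h 44 min
Wed: 6:52 AM–12:10 PM = 5 h 18 min; less 60 min break → 4 h 18 min
Thu: 6:55 AM–1:16 PM = 6 h 21 min; less 60 min break → 5 h 21 min
Fri: 5:22 AM–9:59 AM = 4 h 37 min; less 60 min break → 3 h 37 min
Sat: 9:59 AM–8:33 PM = 10 h 34 min; less 60 min break → 9 h 34 min
Total: 9 h 44 min + 4 h 18 min + 5 h 21 min + 3 h 37 min + 9 h 34 min = 32 h 34 min.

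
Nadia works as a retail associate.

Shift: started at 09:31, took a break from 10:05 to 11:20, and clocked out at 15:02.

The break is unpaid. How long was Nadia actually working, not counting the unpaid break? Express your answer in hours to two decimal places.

4.27 hours

Shift: 09:31–15:02 = 5 h 31 min; less 75 min break → 4 h 16 min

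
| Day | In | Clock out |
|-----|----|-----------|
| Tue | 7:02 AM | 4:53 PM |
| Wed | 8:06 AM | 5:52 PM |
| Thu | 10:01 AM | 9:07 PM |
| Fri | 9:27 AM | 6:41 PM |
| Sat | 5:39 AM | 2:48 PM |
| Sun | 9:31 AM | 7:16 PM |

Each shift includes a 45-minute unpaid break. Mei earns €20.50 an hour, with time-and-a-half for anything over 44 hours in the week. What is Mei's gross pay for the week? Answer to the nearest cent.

Tue: 7:02 AM–4:53 PM = 9 h 51 min; less 45 min break → 9 h 6 min
Wed: 8:06 AM–5:52 PM = 9 h 46 min; less 45 min break → 9 h 1 min
Thu: 10:01 AM–9:07 PM = 11 h 6 min; less 45 min break → 10 h 21 min
Fri: 9:27 AM–6:41 PM = 9 h 14 min; less 45 min break → 8 h 29 min
Sat: 5:39 AM–2:48 PM = 9 h 9 min; less 45 min break → 8 h 24 min
Sun: 9:31 AM–7:16 PM = 9 h 45 min; less 45 min break → 9 h 0 min
Total worked: 54 h 21 min = 3261 min.
Regular 44 h 0 min = 2640 min at €20.50/h; overtime 10 h 21 min = 621 min at €30.75/h.
Pay = (2640 × €20.50 + 621 × €30.75) ÷ 60 = €1220.26.

€1220.26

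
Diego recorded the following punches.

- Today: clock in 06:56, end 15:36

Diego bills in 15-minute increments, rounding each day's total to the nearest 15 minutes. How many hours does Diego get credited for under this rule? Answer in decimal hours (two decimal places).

8.75 hours

Today: 06:56–15:36 = 8 h 40 min → rounds to 8 h 45 min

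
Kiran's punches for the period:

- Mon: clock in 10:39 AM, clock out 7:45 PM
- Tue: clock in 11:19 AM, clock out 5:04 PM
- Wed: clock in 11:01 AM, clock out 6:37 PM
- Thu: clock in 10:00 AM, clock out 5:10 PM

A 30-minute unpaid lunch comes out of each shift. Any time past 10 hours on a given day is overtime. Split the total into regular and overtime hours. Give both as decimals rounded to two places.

Regular 27.62 hours, overtime 0.00 hours

Mon: 10:39 AM–7:45 PM = 9 h 6 min; less 30 min break → 8 h 36 min
Tue: 11:19 AM–5:04 PM = 5 h 45 min; less 30 min break → 5 h 15 min
Wed: 11:01 AM–6:37 PM = 7 h 36 min; less 30 min break → 7 h 6 min
Thu: 10:00 AM–5:10 PM = 7 h 10 min; less 30 min break → 6 h 40 min
Mon reg 8 h 36 min / OT 0 h 0 min; Tue reg 5 h 15 min / OT 0 h 0 min; Wed reg 7 h 6 min / OT 0 h 0 min; Thu reg 6 h 40 min / OT 0 h 0 min.
Totals: regular 27 h 37 min, overtime 0 h 0 min.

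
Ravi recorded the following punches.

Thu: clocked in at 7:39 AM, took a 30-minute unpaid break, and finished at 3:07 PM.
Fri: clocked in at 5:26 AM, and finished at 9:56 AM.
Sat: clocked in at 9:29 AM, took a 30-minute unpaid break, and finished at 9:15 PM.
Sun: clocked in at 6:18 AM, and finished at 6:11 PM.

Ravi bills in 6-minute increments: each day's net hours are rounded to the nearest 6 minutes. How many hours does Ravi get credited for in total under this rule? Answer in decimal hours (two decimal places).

Thu: 7:39 AM–3:07 PM = 7 h 28 min − 30 min = 6 h 58 min → rounds to 7 h 0 min
Fri: 5:26 AM–9:56 AM = 4 h 30 min → rounds to 4 h 30 min
Sat: 9:29 AM–9:15 PM = 11 h 46 min − 30 min = 11 h 16 min → rounds to 11 h 18 min
Sun: 6:18 AM–6:11 PM = 11 h 53 min → rounds to 11 h 54 min
Total credited: 34 h 42 min.

34.70 hours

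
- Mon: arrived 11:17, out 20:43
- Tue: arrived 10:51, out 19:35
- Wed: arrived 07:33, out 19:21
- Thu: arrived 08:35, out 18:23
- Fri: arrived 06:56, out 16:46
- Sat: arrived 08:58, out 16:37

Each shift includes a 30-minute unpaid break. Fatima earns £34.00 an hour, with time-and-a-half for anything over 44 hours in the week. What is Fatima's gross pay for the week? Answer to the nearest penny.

Mon: 11:17–20:43 = 9 h 26 min; less 30 min break → 8 h 56 min
Tue: 10:51–19:35 = 8 h 44 min; less 30 min break → 8 h 14 min
Wed: 07:33–19:21 = 11 h 48 min; less 30 min break → 11 h 18 min
Thu: 08:35–18:23 = 9 h 48 min; less 30 min break → 9 h 18 min
Fri: 06:56–16:46 = 9 h 50 min; less 30 min break → 9 h 20 min
Sat: 08:58–16:37 = 7 h 39 min; less 30 min break → 7 h 9 min
Total worked: 54 h 15 min = 3255 min.
Regular 44 h 0 min = 2640 min at £34.00/h; overtime 10 h 15 min = 615 min at £51.00/h.
Pay = (2640 × £34.00 + 615 × £51.00) ÷ 60 = £2018.75.

£2018.75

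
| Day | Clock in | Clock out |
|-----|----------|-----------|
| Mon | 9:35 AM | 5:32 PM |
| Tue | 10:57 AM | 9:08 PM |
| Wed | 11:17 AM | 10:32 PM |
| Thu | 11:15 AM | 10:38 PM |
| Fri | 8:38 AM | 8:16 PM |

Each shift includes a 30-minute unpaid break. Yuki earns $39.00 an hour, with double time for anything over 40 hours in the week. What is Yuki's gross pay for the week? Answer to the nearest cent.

Mon: 9:35 AM–5:32 PM = 7 h 57 min; less 30 min break → 7 h 27 min
Tue: 10:57 AM–9:08 PM = 10 h 11 min; less 30 min break → 9 h 41 min
Wed: 11:17 AM–10:32 PM = 11 h 15 min; less 30 min break → 10 h 45 min
Thu: 11:15 AM–10:38 PM = 11 h 23 min; less 30 min break → 10 h 53 min
Fri: 8:38 AM–8:16 PM = 11 h 38 min; less 30 min break → 11 h 8 min
Total worked: 49 h 54 min = 2994 min.
Regular 40 h 0 min = 2400 min at $39.00/h; overtime 9 h 54 min = 594 min at $78.00/h.
Pay = (2400 × $39.00 + 594 × $78.00) ÷ 60 = $2332.20.

$2332.20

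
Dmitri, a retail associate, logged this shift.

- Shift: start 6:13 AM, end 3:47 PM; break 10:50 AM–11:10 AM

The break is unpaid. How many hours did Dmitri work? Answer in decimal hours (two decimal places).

9.23 hours

Shift: 6:13 AM–3:47 PM = 9 h 34 min; less 20 min break → 9 h 14 min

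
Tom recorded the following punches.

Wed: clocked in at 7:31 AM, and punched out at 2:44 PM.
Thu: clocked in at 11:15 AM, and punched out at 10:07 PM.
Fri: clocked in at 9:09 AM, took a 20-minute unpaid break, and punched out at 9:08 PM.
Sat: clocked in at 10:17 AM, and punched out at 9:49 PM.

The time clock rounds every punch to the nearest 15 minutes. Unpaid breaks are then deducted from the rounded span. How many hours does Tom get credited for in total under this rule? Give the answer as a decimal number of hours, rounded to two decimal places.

Wed: in 7:31 AM→7:30 AM, out 2:44 PM→2:45 PM; 7 h 15 min
Thu: in 11:15 AM→11:15 AM, out 10:07 PM→10:00 PM; 10 h 45 min
Fri: in 9:09 AM→9:15 AM, out 9:08 PM→9:15 PM; 12 h 0 min − 20 min = 11 h 40 min
Sat: in 10:17 AM→10:15 AM, out 9:49 PM→9:45 PM; 11 h 30 min
Total credited: 41 h 10 min.

41.17 hours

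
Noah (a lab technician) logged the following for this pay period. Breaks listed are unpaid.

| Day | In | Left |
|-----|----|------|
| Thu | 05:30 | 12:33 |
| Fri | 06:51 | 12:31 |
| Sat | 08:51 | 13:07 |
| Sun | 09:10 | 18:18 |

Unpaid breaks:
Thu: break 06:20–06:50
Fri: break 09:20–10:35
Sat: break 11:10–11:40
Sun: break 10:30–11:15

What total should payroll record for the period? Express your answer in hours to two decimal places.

Thu: 05:30–12:33 = 7 h 3 min; less 30 min break → 6 h 33 min
Fri: 06:51–12:31 = 5 h 40 min; less 75 min break → 4 h 25 min
Sat: 08:51–13:07 = 4 h 16 min; less 30 min break → 3 h 46 min
Sun: 09:10–18:18 = 9 h 8 min; less 45 min break → 8 h 23 min
Total: 6 h 33 min + 4 h 25 min + 3 h 46 min + 8 h 23 min = 23 h 7 min.

23.12 hours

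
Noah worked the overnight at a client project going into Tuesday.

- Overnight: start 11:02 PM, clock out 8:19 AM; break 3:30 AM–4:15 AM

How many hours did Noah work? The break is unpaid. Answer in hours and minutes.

8 h 32 min

Overnight: 11:02 PM → midnight = 0 h 58 min; midnight → 8:19 AM = 8 h 19 min; span 9 h 17 min; less 45 min break → 8 h 32 min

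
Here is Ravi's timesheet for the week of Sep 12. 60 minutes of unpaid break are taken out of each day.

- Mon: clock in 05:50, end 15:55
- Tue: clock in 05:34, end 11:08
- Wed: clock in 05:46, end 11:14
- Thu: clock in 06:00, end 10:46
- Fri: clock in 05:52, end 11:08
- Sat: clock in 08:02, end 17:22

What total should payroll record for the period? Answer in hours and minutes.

Mon: 05:50–15:55 = 10 h 5 min; less 60 min break → 9 h 5 min
Tue: 05:34–11:08 = 5 h 34 min; less 60 min break → 4 h 34 min
Wed: 05:46–11:14 = 5 h 28 min; less 60 min break → 4 h 28 min
Thu: 06:00–10:46 = 4 h 46 min; less 60 min break → 3 h 46 min
Fri: 05:52–11:08 = 5 h 16 min; less 60 min break → 4 h 16 min
Sat: 08:02–17:22 = 9 h 20 min; less 60 min break → 8 h 20 min
Total: 9 h 5 min + 4 h 34 min + 4 h 28 min + 3 h 46 min + 4 h 16 min + 8 h 20 min = 34 h 29 min.

34 h 29 min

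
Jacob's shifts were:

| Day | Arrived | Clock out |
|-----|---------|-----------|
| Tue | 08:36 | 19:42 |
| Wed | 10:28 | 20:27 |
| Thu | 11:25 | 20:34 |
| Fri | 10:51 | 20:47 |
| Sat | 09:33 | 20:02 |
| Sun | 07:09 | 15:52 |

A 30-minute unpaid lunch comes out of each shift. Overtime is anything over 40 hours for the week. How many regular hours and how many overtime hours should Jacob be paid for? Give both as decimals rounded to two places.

Regular 40.00 hours, overtime 16.37 hours

Tue: 08:36–19:42 = 11 h 6 min; less 30 min break → 10 h 36 min
Wed: 10:28–20:27 = 9 h 59 min; less 30 min break → 9 h 29 min
Thu: 11:25–20:34 = 9 h 9 min; less 30 min break → 8 h 39 min
Fri: 10:51–20:47 = 9 h 56 min; less 30 min break → 9 h 26 min
Sat: 09:33–20:02 = 10 h 29 min; less 30 min break → 9 h 59 min
Sun: 07:09–15:52 = 8 h 43 min; less 30 min break → 8 h 13 min
Total worked: 56 h 22 min = 56.37 h.
Threshold 40 h → overtime 16 h 22 min, regular 40 h 0 min.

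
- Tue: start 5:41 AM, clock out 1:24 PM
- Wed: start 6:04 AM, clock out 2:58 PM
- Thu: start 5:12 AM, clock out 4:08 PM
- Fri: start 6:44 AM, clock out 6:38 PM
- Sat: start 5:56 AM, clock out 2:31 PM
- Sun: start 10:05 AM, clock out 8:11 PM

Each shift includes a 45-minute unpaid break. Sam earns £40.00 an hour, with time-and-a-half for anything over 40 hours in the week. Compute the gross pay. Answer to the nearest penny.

£2418.00

Tue: 5:41 AM–1:24 PM = 7 h 43 min; less 45 min break → 6 h 58 min
Wed: 6:04 AM–2:58 PM = 8 h 54 min; less 45 min break → 8 h 9 min
Thu: 5:12 AM–4:08 PM = 10 h 56 min; less 45 min break → 10 h 11 min
Fri: 6:44 AM–6:38 PM = 11 h 54 min; less 45 min break → 11 h 9 min
Sat: 5:56 AM–2:31 PM = 8 h 35 min; less 45 min break → 7 h 50 min
Sun: 10:05 AM–8:11 PM = 10 h 6 min; less 45 min break → 9 h 21 min
Total worked: 53 h 38 min = 3218 min.
Regular 40 h 0 min = 2400 min at £40.00/h; overtime 13 h 38 min = 818 min at £60.00/h.
Pay = (2400 × £40.00 + 818 × £60.00) ÷ 60 = £2418.00.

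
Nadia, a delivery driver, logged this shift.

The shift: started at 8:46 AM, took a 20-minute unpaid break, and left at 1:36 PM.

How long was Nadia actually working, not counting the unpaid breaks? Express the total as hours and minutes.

4 h 30 min

The shift: 8:46 AM–1:36 PM = 4 h 50 min; less 20 min break → 4 h 30 min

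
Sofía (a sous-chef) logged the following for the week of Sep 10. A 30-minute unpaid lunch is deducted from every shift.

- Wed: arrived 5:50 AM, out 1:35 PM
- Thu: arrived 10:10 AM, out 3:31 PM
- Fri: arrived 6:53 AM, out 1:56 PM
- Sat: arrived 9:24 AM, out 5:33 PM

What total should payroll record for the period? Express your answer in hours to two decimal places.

Wed: 5:50 AM–1:35 PM = 7 h 45 min; less 30 min break → 7 h 15 min
Thu: 10:10 AM–3:31 PM = 5 h 21 min; less 30 min break → 4 h 51 min
Fri: 6:53 AM–1:56 PM = 7 h 3 min; less 30 min break → 6 h 33 min
Sat: 9:24 AM–5:33 PM = 8 h 9 min; less 30 min break → 7 h 39 min
Total: 7 h 15 min + 4 h 51 min + 6 h 33 min + 7 h 39 min = 26 h 18 min.

26.30 hours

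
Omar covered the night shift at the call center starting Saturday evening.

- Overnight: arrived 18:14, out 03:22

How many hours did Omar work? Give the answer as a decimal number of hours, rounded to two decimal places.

Overnight: 18:14 → midnight = 5 h 46 min; midnight → 03:22 = 3 h 22 min; span 9 h 8 min

9.13 hours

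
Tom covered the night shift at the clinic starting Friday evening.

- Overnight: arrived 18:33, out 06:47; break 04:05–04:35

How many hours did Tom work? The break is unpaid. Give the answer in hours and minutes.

11 h 44 min

Overnight: 18:33 → midnight = 5 h 27 min; midnight → 06:47 = 6 h 47 min; span 12 h 14 min; less 30 min break → 11 h 44 min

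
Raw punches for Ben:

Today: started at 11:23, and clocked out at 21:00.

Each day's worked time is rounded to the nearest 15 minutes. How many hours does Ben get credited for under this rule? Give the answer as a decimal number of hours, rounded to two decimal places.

9.50 hours

Today: 11:23–21:00 = 9 h 37 min → rounds to 9 h 30 min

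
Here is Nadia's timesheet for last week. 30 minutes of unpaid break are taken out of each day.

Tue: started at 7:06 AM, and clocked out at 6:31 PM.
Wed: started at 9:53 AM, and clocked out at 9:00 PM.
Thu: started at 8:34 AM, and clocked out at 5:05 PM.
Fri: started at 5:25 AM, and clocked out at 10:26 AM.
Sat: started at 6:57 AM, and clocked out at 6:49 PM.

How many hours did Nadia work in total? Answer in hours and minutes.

45 h 26 min

Tue: 7:06 AM–6:31 PM = 11 h 25 min; less 30 min break → 10 h 55 min
Wed: 9:53 AM–9:00 PM = 11 h 7 min; less 30 min break → 10 h 37 min
Thu: 8:34 AM–5:05 PM = 8 h 31 min; less 30 min break → 8 h 1 min
Fri: 5:25 AM–10:26 AM = 5 h 1 min; less 30 min break → 4 h 31 min
Sat: 6:57 AM–6:49 PM = 11 h 52 min; less 30 min break → 11 h 22 min
Total: 10 h 55 min + 10 h 37 min + 8 h 1 min + 4 h 31 min + 11 h 22 min = 45 h 26 min.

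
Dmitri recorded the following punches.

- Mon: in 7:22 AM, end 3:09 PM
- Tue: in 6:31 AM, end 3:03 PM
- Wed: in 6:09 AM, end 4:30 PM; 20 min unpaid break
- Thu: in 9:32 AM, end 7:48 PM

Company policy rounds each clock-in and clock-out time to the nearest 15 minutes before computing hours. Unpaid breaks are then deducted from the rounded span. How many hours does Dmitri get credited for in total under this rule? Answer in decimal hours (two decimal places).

Mon: in 7:22 AM→7:15 AM, out 3:09 PM→3:15 PM; 8 h 0 min
Tue: in 6:31 AM→6:30 AM, out 3:03 PM→3:00 PM; 8 h 30 min
Wed: in 6:09 AM→6:15 AM, out 4:30 PM→4:30 PM; 10 h 15 min − 20 min = 9 h 55 min
Thu: in 9:32 AM→9:30 AM, out 7:48 PM→7:45 PM; 10 h 15 min
Total credited: 36 h 40 min.

36.67 hours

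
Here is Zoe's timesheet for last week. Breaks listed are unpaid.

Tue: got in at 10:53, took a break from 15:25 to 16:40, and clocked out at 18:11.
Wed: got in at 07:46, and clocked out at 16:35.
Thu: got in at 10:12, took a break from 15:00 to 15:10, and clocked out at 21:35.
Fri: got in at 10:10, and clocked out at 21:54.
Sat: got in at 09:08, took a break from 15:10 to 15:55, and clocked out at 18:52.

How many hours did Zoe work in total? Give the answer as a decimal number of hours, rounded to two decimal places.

Tue: 10:53–18:11 = 7 h 18 min; less 75 min break → 6 h 3 min
Wed: 07:46–16:35 = 8 h 49 min
Thu: 10:12–21:35 = 11 h 23 min; less 10 min break → 11 h 13 min
Fri: 10:10–21:54 = 11 h 44 min
Sat: 09:08–18:52 = 9 h 44 min; less 45 min break → 8 h 59 min
Total: 6 h 3 min + 8 h 49 min + 11 h 13 min + 11 h 44 min + 8 h 59 min = 46 h 48 min.

46.80 hours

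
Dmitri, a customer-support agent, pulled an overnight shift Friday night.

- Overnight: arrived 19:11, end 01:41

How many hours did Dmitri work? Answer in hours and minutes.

Overnight: 19:11 → midnight = 4 h 49 min; midnight → 01:41 = 1 h 41 min; span 6 h 30 min

6 h 30 min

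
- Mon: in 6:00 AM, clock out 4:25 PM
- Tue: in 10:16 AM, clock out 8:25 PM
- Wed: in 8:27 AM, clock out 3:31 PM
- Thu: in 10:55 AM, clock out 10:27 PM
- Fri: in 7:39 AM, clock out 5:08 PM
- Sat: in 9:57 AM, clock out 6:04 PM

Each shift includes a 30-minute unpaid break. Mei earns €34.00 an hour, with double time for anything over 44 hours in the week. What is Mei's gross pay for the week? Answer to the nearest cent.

Mon: 6:00 AM–4:25 PM = 10 h 25 min; less 30 min break → 9 h 55 min
Tue: 10:16 AM–8:25 PM = 10 h 9 min; less 30 min break → 9 h 39 min
Wed: 8:27 AM–3:31 PM = 7 h 4 min; less 30 min break → 6 h 34 min
Thu: 10:55 AM–10:27 PM = 11 h 32 min; less 30 min break → 11 h 2 min
Fri: 7:39 AM–5:08 PM = 9 h 29 min; less 30 min break → 8 h 59 min
Sat: 9:57 AM–6:04 PM = 8 h 7 min; less 30 min break → 7 h 37 min
Total worked: 53 h 46 min = 3226 min.
Regular 44 h 0 min = 2640 min at €34.00/h; overtime 9 h 46 min = 586 min at €68.00/h.
Pay = (2640 × €34.00 + 586 × €68.00) ÷ 60 = €2160.13.

€2160.13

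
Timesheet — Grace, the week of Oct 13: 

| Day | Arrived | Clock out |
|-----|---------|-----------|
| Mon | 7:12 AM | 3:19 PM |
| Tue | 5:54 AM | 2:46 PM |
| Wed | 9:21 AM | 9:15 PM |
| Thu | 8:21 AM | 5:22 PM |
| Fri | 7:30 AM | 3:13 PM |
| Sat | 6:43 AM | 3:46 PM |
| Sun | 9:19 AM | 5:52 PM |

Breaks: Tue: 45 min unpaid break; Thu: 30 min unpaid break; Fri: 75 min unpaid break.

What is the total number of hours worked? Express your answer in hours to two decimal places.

60.72 hours

Mon: 7:12 AM–3:19 PM = 8 h 7 min
Tue: 5:54 AM–2:46 PM = 8 h 52 min; less 45 min break → 8 h 7 min
Wed: 9:21 AM–9:15 PM = 11 h 54 min
Thu: 8:21 AM–5:22 PM = 9 h 1 min; less 30 min break → 8 h 31 min
Fri: 7:30 AM–3:13 PM = 7 h 43 min; less 75 min break → 6 h 28 min
Sat: 6:43 AM–3:46 PM = 9 h 3 min
Sun: 9:19 AM–5:52 PM = 8 h 33 min
Total: 8 h 7 min + 8 h 7 min + 11 h 54 min + 8 h 31 min + 6 h 28 min + 9 h 3 min + 8 h 33 min = 60 h 43 min.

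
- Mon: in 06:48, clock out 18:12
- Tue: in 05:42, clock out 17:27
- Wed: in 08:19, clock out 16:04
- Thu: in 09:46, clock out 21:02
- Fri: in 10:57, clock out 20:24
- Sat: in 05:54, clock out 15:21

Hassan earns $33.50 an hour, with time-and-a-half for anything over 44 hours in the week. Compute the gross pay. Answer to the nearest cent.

Mon: 06:48–18:12 = 11 h 24 min
Tue: 05:42–17:27 = 11 h 45 min
Wed: 08:19–16:04 = 7 h 45 min
Thu: 09:46–21:02 = 11 h 16 min
Fri: 10:57–20:24 = 9 h 27 min
Sat: 05:54–15:21 = 9 h 27 min
Total worked: 61 h 4 min = 3664 min.
Regular 44 h 0 min = 2640 min at $33.50/h; overtime 17 h 4 min = 1024 min at $50.25/h.
Pay = (2640 × $33.50 + 1024 × $50.25) ÷ 60 = $2331.60.

$2331.60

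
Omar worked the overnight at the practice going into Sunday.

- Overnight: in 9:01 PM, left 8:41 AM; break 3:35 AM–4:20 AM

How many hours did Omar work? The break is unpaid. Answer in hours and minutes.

10 h 55 min

Overnight: 9:01 PM → midnight = 2 h 59 min; midnight → 8:41 AM = 8 h 41 min; span 11 h 40 min; less 45 min break → 10 h 55 min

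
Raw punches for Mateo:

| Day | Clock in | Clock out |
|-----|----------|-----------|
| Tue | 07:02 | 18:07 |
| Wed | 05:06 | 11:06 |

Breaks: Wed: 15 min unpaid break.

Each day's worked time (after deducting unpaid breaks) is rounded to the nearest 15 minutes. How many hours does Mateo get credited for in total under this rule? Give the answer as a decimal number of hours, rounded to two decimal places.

16.75 hours

Tue: 07:02–18:07 = 11 h 5 min → rounds to 11 h 0 min
Wed: 05:06–11:06 = 6 h 0 min − 15 min = 5 h 45 min → rounds to 5 h 45 min
Total credited: 16 h 45 min.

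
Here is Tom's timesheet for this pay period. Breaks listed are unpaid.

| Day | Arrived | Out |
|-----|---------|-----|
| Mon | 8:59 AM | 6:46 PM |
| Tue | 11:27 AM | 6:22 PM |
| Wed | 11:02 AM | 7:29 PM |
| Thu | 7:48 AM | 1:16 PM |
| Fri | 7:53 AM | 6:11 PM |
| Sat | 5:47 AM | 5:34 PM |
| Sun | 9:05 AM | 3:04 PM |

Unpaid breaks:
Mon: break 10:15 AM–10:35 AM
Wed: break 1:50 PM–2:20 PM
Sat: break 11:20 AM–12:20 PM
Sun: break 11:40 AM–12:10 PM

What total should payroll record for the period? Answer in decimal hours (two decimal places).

56.35 hours

Mon: 8:59 AM–6:46 PM = 9 h 47 min; less 20 min break → 9 h 27 min
Tue: 11:27 AM–6:22 PM = 6 h 55 min
Wed: 11:02 AM–7:29 PM = 8 h 27 min; less 30 min break → 7 h 57 min
Thu: 7:48 AM–1:16 PM = 5 h 28 min
Fri: 7:53 AM–6:11 PM = 10 h 18 min
Sat: 5:47 AM–5:34 PM = 11 h 47 min; less 60 min break → 10 h 47 min
Sun: 9:05 AM–3:04 PM = 5 h 59 min; less 30 min break → 5 h 29 min
Total: 9 h 27 min + 6 h 55 min + 7 h 57 min + 5 h 28 min + 10 h 18 min + 10 h 47 min + 5 h 29 min = 56 h 21 min.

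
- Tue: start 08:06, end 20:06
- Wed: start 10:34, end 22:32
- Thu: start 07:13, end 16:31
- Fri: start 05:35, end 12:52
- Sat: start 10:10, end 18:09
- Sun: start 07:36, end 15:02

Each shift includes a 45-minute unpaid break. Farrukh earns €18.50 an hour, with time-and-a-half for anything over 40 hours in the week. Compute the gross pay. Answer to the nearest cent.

Tue: 08:06–20:06 = 12 h 0 min; less 45 min break → 11 h 15 min
Wed: 10:34–22:32 = 11 h 58 min; less 45 min break → 11 h 13 min
Thu: 07:13–16:31 = 9 h 18 min; less 45 min break → 8 h 33 min
Fri: 05:35–12:52 = 7 h 17 min; less 45 min break → 6 h 32 min
Sat: 10:10–18:09 = 7 h 59 min; less 45 min break → 7 h 14 min
Sun: 07:36–15:02 = 7 h 26 min; less 45 min break → 6 h 41 min
Total worked: 51 h 28 min = 3088 min.
Regular 40 h 0 min = 2400 min at €18.50/h; overtime 11 h 28 min = 688 min at €27.75/h.
Pay = (2400 × €18.50 + 688 × €27.75) ÷ 60 = €1058.20.

€1058.20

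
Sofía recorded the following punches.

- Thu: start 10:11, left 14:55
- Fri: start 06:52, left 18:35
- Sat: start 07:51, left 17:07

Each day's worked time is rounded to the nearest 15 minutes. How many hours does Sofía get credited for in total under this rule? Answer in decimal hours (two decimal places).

Thu: 10:11–14:55 = 4 h 44 min → rounds to 4 h 45 min
Fri: 06:52–18:35 = 11 h 43 min → rounds to 11 h 45 min
Sat: 07:51–17:07 = 9 h 16 min → rounds to 9 h 15 min
Total credited: 25 h 45 min.

25.75 hours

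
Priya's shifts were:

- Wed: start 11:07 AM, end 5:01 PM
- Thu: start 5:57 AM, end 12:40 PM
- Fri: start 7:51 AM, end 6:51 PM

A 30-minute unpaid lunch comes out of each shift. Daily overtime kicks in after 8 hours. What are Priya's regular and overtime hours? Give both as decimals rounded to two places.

Wed: 11:07 AM–5:01 PM = 5 h 54 min; less 30 min break → 5 h 24 min
Thu: 5:57 AM–12:40 PM = 6 h 43 min; less 30 min break → 6 h 13 min
Fri: 7:51 AM–6:51 PM = 11 h 0 min; less 30 min break → 10 h 30 min
Wed reg 5 h 24 min / OT 0 h 0 min; Thu reg 6 h 13 min / OT 0 h 0 min; Fri reg 8 h 0 min / OT 2 h 30 min.
Totals: regular 19 h 37 min, overtime 2 h 30 min.

Regular 19.62 hours, overtime 2.50 hours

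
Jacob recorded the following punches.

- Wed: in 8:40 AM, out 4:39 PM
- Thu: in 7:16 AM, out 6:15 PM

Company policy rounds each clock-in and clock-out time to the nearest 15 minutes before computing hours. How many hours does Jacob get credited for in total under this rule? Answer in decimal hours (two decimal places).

Wed: in 8:40 AM→8:45 AM, out 4:39 PM→4:45 PM; 8 h 0 min
Thu: in 7:16 AM→7:15 AM, out 6:15 PM→6:15 PM; 11 h 0 min
Total credited: 19 h 0 min.

19.00 hours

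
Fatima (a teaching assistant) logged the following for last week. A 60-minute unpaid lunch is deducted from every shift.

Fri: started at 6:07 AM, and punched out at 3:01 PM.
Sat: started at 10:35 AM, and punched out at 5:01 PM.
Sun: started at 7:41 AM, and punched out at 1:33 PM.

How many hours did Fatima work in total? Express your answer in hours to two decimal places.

18.20 hours

Fri: 6:07 AM–3:01 PM = 8 h 54 min; less 60 min break → 7 h 54 min
Sat: 10:35 AM–5:01 PM = 6 h 26 min; less 60 min break → 5 h 26 min
Sun: 7:41 AM–1:33 PM = 5 h 52 min; less 60 min break → 4 h 52 min
Total: 7 h 54 min + 5 h 26 min + 4 h 52 min = 18 h 12 min.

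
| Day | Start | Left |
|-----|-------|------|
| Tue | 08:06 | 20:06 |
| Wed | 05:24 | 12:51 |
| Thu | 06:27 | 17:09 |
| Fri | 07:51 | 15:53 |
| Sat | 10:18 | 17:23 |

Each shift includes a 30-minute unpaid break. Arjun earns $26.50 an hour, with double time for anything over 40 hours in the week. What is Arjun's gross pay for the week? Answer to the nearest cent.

$1206.63

Tue: 08:06–20:06 = 12 h 0 min; less 30 min break → 11 h 30 min
Wed: 05:24–12:51 = 7 h 27 min; less 30 min break → 6 h 57 min
Thu: 06:27–17:09 = 10 h 42 min; less 30 min break → 10 h 12 min
Fri: 07:51–15:53 = 8 h 2 min; less 30 min break → 7 h 32 min
Sat: 10:18–17:23 = 7 h 5 min; less 30 min break → 6 h 35 min
Total worked: 42 h 46 min = 2566 min.
Regular 40 h 0 min = 2400 min at $26.50/h; overtime 2 h 46 min = 166 min at $53.00/h.
Pay = (2400 × $26.50 + 166 × $53.00) ÷ 60 = $1206.63.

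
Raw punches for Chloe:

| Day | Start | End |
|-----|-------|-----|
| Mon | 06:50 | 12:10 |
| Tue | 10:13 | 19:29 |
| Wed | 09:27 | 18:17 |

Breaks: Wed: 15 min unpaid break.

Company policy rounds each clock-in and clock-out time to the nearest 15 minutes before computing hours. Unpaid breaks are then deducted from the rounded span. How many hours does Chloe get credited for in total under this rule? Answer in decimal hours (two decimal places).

23.25 hours

Mon: in 06:50→06:45, out 12:10→12:15; 5 h 30 min
Tue: in 10:13→10:15, out 19:29→19:30; 9 h 15 min
Wed: in 09:27→09:30, out 18:17→18:15; 8 h 45 min − 15 min = 8 h 30 min
Total credited: 23 h 15 min.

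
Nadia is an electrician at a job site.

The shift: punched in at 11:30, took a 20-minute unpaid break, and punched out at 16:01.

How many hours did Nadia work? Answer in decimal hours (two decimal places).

4.18 hours

The shift: 11:30–16:01 = 4 h 31 min; less 20 min break → 4 h 11 min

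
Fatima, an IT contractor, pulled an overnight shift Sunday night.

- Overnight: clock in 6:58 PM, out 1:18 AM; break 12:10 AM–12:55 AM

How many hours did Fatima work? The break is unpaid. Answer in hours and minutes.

5 h 35 min

Overnight: 6:58 PM → midnight = 5 h 2 min; midnight → 1:18 AM = 1 h 18 min; span 6 h 20 min; less 45 min break → 5 h 35 min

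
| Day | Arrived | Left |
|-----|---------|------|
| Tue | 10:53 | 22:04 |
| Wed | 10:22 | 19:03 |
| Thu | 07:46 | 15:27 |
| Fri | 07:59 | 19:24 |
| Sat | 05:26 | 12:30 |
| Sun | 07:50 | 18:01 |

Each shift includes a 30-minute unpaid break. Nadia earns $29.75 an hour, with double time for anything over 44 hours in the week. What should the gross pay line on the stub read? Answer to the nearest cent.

Tue: 10:53–22:04 = 11 h 11 min; less 30 min break → 10 h 41 min
Wed: 10:22–19:03 = 8 h 41 min; less 30 min break → 8 h 11 min
Thu: 07:46–15:27 = 7 h 41 min; less 30 min break → 7 h 11 min
Fri: 07:59–19:24 = 11 h 25 min; less 30 min break → 10 h 55 min
Sat: 05:26–12:30 = 7 h 4 min; less 30 min break → 6 h 34 min
Sun: 07:50–18:01 = 10 h 11 min; less 30 min break → 9 h 41 min
Total worked: 53 h 13 min = 3193 min.
Regular 44 h 0 min = 2640 min at $29.75/h; overtime 9 h 13 min = 553 min at $59.50/h.
Pay = (2640 × $29.75 + 553 × $59.50) ÷ 60 = $1857.39.

$1857.39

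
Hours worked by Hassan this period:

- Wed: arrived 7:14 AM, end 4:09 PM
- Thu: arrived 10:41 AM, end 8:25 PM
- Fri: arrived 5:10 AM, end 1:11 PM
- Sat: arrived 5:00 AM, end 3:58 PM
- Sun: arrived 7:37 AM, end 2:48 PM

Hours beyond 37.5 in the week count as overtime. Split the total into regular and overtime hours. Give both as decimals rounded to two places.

Wed: 7:14 AM–4:09 PM = 8 h 55 min
Thu: 10:41 AM–8:25 PM = 9 h 44 min
Fri: 5:10 AM–1:11 PM = 8 h 1 min
Sat: 5:00 AM–3:58 PM = 10 h 58 min
Sun: 7:37 AM–2:48 PM = 7 h 11 min
Total worked: 44 h 49 min = 44.82 h.
Threshold 37.5 h → overtime 7 h 19 min, regular 37 h 30 min.

Regular 37.50 hours, overtime 7.32 hours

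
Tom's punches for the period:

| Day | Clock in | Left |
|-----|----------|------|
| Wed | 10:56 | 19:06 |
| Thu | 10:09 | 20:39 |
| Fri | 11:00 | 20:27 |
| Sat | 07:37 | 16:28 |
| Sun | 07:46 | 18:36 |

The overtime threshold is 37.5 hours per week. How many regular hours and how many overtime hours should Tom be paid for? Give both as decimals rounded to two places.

Regular 37.50 hours, overtime 10.30 hours

Wed: 10:56–19:06 = 8 h 10 min
Thu: 10:09–20:39 = 10 h 30 min
Fri: 11:00–20:27 = 9 h 27 min
Sat: 07:37–16:28 = 8 h 51 min
Sun: 07:46–18:36 = 10 h 50 min
Total worked: 47 h 48 min = 47.80 h.
Threshold 37.5 h → overtime 10 h 18 min, regular 37 h 30 min.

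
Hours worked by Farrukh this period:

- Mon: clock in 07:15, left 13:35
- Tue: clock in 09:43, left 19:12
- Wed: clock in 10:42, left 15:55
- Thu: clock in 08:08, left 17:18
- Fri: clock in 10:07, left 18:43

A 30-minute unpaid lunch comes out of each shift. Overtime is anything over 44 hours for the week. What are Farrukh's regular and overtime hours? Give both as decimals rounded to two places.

Mon: 07:15–13:35 = 6 h 20 min; less 30 min break → 5 h 50 min
Tue: 09:43–19:12 = 9 h 29 min; less 30 min break → 8 h 59 min
Wed: 10:42–15:55 = 5 h 13 min; less 30 min break → 4 h 43 min
Thu: 08:08–17:18 = 9 h 10 min; less 30 min break → 8 h 40 min
Fri: 10:07–18:43 = 8 h 36 min; less 30 min break → 8 h 6 min
Total worked: 36 h 18 min = 36.30 h.
Threshold 44 h → overtime 0 h 0 min, regular 36 h 18 min.

Regular 36.30 hours, overtime 0.00 hours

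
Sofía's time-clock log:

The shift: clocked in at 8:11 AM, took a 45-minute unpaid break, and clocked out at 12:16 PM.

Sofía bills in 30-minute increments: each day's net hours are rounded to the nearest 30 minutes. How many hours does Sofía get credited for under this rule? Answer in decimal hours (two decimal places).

3.50 hours

The shift: 8:11 AM–12:16 PM = 4 h 5 min − 45 min = 3 h 20 min → rounds to 3 h 30 min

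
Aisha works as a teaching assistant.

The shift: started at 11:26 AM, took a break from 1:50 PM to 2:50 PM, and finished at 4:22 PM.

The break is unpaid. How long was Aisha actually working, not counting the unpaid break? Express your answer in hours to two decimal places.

The shift: 11:26 AM–4:22 PM = 4 h 56 min; less 60 min break → 3 h 56 min

3.93 hours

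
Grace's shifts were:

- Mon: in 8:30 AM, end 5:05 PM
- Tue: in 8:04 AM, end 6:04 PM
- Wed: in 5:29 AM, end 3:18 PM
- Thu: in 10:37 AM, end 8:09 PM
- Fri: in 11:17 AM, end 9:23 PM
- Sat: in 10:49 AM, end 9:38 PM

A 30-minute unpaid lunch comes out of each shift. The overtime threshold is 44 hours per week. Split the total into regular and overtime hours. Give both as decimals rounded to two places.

Mon: 8:30 AM–5:05 PM = 8 h 35 min; less 30 min break → 8 h 5 min
Tue: 8:04 AM–6:04 PM = 10 h 0 min; less 30 min break → 9 h 30 min
Wed: 5:29 AM–3:18 PM = 9 h 49 min; less 30 min break → 9 h 19 min
Thu: 10:37 AM–8:09 PM = 9 h 32 min; less 30 min break → 9 h 2 min
Fri: 11:17 AM–9:23 PM = 10 h 6 min; less 30 min break → 9 h 36 min
Sat: 10:49 AM–9:38 PM = 10 h 49 min; less 30 min break → 10 h 19 min
Total worked: 55 h 51 min = 55.85 h.
Threshold 44 h → overtime 11 h 51 min, regular 44 h 0 min.

Regular 44.00 hours, overtime 11.85 hours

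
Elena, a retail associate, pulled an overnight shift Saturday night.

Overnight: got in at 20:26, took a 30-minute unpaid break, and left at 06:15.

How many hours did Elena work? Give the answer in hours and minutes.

Overnight: 20:26 → midnight = 3 h 34 min; midnight → 06:15 = 6 h 15 min; span 9 h 49 min; less 30 min break → 9 h 19 min

9 h 19 min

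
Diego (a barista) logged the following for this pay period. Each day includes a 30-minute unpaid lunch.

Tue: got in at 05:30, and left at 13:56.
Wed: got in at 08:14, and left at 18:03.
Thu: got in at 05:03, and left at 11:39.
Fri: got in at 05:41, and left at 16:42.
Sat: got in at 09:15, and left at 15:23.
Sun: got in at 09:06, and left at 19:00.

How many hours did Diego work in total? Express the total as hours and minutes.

Tue: 05:30–13:56 = 8 h 26 min; less 30 min break → 7 h 56 min
Wed: 08:14–18:03 = 9 h 49 min; less 30 min break → 9 h 19 min
Thu: 05:03–11:39 = 6 h 36 min; less 30 min break → 6 h 6 min
Fri: 05:41–16:42 = 11 h 1 min; less 30 min break → 10 h 31 min
Sat: 09:15–15:23 = 6 h 8 min; less 30 min break → 5 h 38 min
Sun: 09:06–19:00 = 9 h 54 min; less 30 min break → 9 h 24 min
Total: 7 h 56 min + 9 h 19 min + 6 h 6 min + 10 h 31 min + 5 h 38 min + 9 h 24 min = 48 h 54 min.

48 h 54 min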